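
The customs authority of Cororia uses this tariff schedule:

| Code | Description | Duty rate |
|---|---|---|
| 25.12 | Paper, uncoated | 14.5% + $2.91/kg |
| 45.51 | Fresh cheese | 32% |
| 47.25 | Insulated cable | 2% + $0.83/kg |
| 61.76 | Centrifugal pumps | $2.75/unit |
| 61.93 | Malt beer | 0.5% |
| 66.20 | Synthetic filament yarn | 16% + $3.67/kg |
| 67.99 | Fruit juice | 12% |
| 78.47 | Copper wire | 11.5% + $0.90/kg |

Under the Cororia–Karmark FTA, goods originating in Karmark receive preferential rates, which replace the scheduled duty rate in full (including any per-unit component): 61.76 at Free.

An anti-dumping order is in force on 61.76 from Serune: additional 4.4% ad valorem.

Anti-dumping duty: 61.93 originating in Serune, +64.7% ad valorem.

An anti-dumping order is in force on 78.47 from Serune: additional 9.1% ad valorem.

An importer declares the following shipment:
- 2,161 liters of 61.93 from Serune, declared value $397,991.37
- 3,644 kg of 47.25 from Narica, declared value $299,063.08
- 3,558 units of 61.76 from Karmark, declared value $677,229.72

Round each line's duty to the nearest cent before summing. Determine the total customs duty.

$268,496.15

Line 1 (61.93, Serune, 2,161 liters, $397,991.37):
Base rate for 61.93 is 0.5%.
Additional duty on 61.93 from Serune: +64.7%. Applied ad valorem rate: 0.5% + 64.7% = 65.2%.
Duty = $397,991.37 × 65.2% = $259,490.37.
Line 2 (47.25, Narica, 3,644 kg, $299,063.08):
Base rate for 47.25 is 2% + $0.83/kg.
Duty = $299,063.08 × 2% + 3,644 × $0.83 = $9,005.78.
Line 3 (61.76, Karmark, 3,558 units, $677,229.72):
Base rate for 61.76 is $2.75/unit.
Origin Karmark qualifies under the Cororia–Karmark agreement and 61.76 is covered: preferential rate Free applies instead.
The additional-duty order on 61.76 targets Serune, not Karmark; it does not apply.
Duty = $677,229.72 × 0% = $0.00.
Total = $259,490.37 + $9,005.78 + $0.00 = $268,496.15.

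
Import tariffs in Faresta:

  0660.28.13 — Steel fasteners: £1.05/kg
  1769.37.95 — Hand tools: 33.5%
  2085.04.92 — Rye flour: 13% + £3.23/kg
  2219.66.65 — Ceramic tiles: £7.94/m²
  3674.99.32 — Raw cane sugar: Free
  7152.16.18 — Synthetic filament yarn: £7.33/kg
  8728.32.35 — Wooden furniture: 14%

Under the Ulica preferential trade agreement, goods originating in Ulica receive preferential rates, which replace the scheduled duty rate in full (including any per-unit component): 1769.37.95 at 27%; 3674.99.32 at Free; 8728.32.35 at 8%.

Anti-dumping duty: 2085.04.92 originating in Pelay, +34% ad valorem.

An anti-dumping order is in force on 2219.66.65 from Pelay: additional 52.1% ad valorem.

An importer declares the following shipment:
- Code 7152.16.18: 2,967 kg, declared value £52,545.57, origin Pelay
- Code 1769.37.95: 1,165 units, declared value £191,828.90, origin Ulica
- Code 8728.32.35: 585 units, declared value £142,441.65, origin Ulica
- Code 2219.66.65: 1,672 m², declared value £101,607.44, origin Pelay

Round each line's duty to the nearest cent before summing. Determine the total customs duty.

Line 1 (7152.16.18, Pelay, 2,967 kg, £52,545.57):
Base rate for 7152.16.18 is £7.33/kg.
Duty = 2,967 × £7.33 = £21,748.11.
Line 2 (1769.37.95, Ulica, 1,165 units, £191,828.90):
Base rate for 1769.37.95 is 33.5%.
Origin Ulica qualifies under the Faresta–Ulica agreement and 1769.37.95 is covered: preferential rate 27% applies instead.
Duty = £191,828.90 × 27% = £51,793.80.
Line 3 (8728.32.35, Ulica, 585 units, £142,441.65):
Base rate for 8728.32.35 is 14%.
Origin Ulica qualifies under the Faresta–Ulica agreement and 8728.32.35 is covered: preferential rate 8% applies instead.
Duty = £142,441.65 × 8% = £11,395.33.
Line 4 (2219.66.65, Pelay, 1,672 m², £101,607.44):
Base rate for 2219.66.65 is £7.94/m².
Additional duty on 2219.66.65 from Pelay: +52.1% ad valorem. Applied ad valorem rate = 52.1%.
Duty = £101,607.44 × 52.1% + 1,672 × £7.94 = £66,213.16.
Total = £21,748.11 + £51,793.80 + £11,395.33 + £66,213.16 = £151,150.40.

£151,150.40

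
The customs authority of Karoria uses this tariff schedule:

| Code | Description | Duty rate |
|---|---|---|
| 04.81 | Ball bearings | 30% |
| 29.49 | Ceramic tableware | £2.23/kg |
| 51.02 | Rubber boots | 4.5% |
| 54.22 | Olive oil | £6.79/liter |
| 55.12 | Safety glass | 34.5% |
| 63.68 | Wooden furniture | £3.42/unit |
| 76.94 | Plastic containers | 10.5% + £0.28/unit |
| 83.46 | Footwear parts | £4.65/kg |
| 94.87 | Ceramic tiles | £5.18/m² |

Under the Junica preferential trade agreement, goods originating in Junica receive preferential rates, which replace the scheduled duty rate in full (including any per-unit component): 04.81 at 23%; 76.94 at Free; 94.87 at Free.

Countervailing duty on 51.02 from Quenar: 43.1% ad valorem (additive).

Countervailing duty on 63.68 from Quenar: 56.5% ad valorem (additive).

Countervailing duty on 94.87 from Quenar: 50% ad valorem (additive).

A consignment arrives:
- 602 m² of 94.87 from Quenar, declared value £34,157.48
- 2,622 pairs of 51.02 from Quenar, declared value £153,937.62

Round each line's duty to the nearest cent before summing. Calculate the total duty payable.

£93,471.41

Line 1 (94.87, Quenar, 602 m², £34,157.48):
Base rate for 94.87 is £5.18/m².
94.87 has an FTA preferential rate, but origin Quenar is not Junica; base rate stands.
Additional duty on 94.87 from Quenar: +50% ad valorem. Applied ad valorem rate = 50%.
Duty = £34,157.48 × 50% + 602 × £5.18 = £20,197.10.
Line 2 (51.02, Quenar, 2,622 pairs, £153,937.62):
Base rate for 51.02 is 4.5%.
Additional duty on 51.02 from Quenar: +43.1%. Applied ad valorem rate: 4.5% + 43.1% = 47.6%.
Duty = £153,937.62 × 47.6% = £73,274.31.
Total = £20,197.10 + £73,274.31 = £93,471.41.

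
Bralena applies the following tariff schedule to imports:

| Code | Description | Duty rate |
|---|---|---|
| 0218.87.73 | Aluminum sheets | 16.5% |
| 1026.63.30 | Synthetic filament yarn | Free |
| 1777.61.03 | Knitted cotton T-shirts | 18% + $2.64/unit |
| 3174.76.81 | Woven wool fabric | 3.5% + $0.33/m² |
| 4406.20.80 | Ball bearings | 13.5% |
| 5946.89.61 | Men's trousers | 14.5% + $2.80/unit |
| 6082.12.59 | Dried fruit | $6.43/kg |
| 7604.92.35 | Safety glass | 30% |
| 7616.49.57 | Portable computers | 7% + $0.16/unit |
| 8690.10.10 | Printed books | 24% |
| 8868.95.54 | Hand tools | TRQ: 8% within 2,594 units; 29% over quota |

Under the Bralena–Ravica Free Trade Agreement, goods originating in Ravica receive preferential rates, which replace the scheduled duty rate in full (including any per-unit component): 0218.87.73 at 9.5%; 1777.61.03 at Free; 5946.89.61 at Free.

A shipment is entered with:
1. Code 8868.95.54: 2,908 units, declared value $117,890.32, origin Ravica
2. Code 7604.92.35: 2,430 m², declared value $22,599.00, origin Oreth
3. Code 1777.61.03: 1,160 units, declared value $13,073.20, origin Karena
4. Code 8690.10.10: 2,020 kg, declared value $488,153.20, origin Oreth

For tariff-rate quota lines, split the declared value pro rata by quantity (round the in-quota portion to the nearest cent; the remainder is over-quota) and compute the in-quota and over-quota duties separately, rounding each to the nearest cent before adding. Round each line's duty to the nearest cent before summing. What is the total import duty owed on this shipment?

$141,456.48

Line 1 (8868.95.54, Ravica, 2,908 units, $117,890.32):
Code 8868.95.54 is under a tariff-rate quota (threshold 2,594 units). In-quota: 2,594 units at 8%; over-quota: 314 units at 29%.
Pro-rata value split: in-quota = $117,890.32 × 2,594/2,908 = $105,160.76; over-quota = $117,890.32 − $105,160.76 = $12,729.56.
In-quota duty = $105,160.76 × 8% = $8,412.86. Over-quota duty = $12,729.56 × 29% = $3,691.57.
Line duty = $8,412.86 + $3,691.57 = $12,104.43.
Line 2 (7604.92.35, Oreth, 2,430 m², $22,599.00):
Base rate for 7604.92.35 is 30%.
Duty = $22,599.00 × 30% = $6,779.70.
Line 3 (1777.61.03, Karena, 1,160 units, $13,073.20):
Base rate for 1777.61.03 is 18% + $2.64/unit.
1777.61.03 has an FTA preferential rate, but origin Karena is not Ravica; base rate stands.
Duty = $13,073.20 × 18% + 1,160 × $2.64 = $5,415.58.
Line 4 (8690.10.10, Oreth, 2,020 kg, $488,153.20):
Base rate for 8690.10.10 is 24%.
Duty = $488,153.20 × 24% = $117,156.77.
Total = $12,104.43 + $6,779.70 + $5,415.58 + $117,156.77 = $141,456.48.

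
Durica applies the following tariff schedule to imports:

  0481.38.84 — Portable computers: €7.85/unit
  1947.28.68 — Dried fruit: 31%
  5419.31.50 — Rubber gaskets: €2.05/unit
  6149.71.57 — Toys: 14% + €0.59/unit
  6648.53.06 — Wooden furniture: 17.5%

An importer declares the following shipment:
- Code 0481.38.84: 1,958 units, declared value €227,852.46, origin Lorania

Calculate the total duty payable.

Line 1 (0481.38.84, Lorania, 1,958 units, €227,852.46):
Base rate for 0481.38.84 is €7.85/unit.
Duty = 1,958 × €7.85 = €15,370.30.

€15,370.30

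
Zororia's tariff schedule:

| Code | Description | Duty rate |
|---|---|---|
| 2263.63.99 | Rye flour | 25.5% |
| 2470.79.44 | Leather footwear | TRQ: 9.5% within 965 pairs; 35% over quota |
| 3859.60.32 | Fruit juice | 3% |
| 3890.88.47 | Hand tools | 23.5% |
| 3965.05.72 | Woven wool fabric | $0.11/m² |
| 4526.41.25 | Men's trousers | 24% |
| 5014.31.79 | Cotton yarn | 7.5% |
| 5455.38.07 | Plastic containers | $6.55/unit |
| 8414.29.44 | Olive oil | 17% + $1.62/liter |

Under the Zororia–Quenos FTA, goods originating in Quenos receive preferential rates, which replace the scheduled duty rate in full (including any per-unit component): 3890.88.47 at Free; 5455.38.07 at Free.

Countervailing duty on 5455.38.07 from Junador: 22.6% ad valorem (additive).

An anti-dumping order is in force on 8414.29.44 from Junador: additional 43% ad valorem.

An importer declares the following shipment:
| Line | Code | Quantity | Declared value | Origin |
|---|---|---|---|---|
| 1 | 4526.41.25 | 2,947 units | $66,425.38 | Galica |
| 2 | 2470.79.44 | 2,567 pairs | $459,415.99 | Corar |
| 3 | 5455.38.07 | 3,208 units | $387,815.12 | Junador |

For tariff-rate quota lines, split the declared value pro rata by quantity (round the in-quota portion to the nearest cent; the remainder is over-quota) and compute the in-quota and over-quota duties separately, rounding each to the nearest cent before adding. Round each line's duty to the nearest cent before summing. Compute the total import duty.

$241,356.26

Line 1 (4526.41.25, Galica, 2,947 units, $66,425.38):
Base rate for 4526.41.25 is 24%.
Duty = $66,425.38 × 24% = $15,942.09.
Line 2 (2470.79.44, Corar, 2,567 pairs, $459,415.99):
Code 2470.79.44 is under a tariff-rate quota (threshold 965 pairs). In-quota: 965 pairs at 9.5%; over-quota: 1,602 pairs at 35%.
Pro-rata value split: in-quota = $459,415.99 × 965/2,567 = $172,706.05; over-quota = $459,415.99 − $172,706.05 = $286,709.94.
In-quota duty = $172,706.05 × 9.5% = $16,407.07. Over-quota duty = $286,709.94 × 35% = $100,348.48.
Line duty = $16,407.07 + $100,348.48 = $116,755.55.
Line 3 (5455.38.07, Junador, 3,208 units, $387,815.12):
Base rate for 5455.38.07 is $6.55/unit.
5455.38.07 has an FTA preferential rate, but origin Junador is not Quenos; base rate stands.
Additional duty on 5455.38.07 from Junador: +22.6% ad valorem. Applied ad valorem rate = 22.6%.
Duty = $387,815.12 × 22.6% + 3,208 × $6.55 = $108,658.62.
Total = $15,942.09 + $116,755.55 + $108,658.62 = $241,356.26.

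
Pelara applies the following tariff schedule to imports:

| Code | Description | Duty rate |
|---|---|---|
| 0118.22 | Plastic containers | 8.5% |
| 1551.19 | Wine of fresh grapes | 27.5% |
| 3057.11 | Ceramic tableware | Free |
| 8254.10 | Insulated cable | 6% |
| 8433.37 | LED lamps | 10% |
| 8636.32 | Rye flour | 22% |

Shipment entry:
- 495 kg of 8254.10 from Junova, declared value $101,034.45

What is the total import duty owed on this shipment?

Line 1 (8254.10, Junova, 495 kg, $101,034.45):
Base rate for 8254.10 is 6%.
Duty = $101,034.45 × 6% = $6,062.07.

$6,062.07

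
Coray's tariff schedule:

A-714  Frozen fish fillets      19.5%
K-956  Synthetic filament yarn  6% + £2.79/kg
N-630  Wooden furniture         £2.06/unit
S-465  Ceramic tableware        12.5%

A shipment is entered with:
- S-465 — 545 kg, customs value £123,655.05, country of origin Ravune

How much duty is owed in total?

£15,456.88

Line 1 (S-465, Ravune, 545 kg, £123,655.05):
Base rate for S-465 is 12.5%.
Duty = £123,655.05 × 12.5% = £15,456.88.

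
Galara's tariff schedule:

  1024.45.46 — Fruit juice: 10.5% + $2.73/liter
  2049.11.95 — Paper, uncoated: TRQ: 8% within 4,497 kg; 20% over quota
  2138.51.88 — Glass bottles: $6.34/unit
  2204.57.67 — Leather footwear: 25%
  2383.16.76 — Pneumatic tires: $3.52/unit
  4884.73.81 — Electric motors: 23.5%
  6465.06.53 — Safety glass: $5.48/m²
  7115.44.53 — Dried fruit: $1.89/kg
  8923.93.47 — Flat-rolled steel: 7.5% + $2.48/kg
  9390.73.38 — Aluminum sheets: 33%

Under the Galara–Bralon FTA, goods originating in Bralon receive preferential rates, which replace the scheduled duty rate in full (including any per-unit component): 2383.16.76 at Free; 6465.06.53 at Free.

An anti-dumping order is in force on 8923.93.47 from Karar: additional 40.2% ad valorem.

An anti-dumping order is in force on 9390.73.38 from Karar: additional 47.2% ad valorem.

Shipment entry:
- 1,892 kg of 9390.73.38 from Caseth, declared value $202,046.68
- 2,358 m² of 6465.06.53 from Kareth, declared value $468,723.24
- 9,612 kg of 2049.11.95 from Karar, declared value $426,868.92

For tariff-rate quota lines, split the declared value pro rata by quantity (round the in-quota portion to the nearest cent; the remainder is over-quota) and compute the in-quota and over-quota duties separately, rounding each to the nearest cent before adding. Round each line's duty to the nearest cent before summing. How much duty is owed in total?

$141,005.61

Line 1 (9390.73.38, Caseth, 1,892 kg, $202,046.68):
Base rate for 9390.73.38 is 33%.
The additional-duty order on 9390.73.38 targets Karar, not Caseth; it does not apply.
Duty = $202,046.68 × 33% = $66,675.40.
Line 2 (6465.06.53, Kareth, 2,358 m², $468,723.24):
Base rate for 6465.06.53 is $5.48/m².
6465.06.53 has an FTA preferential rate, but origin Kareth is not Bralon; base rate stands.
Duty = 2,358 × $5.48 = $12,921.84.
Line 3 (2049.11.95, Karar, 9,612 kg, $426,868.92):
Code 2049.11.95 is under a tariff-rate quota (threshold 4,497 kg). In-quota: 4,497 kg at 8%; over-quota: 5,115 kg at 20%.
Pro-rata value split: in-quota = $426,868.92 × 4,497/9,612 = $199,711.77; over-quota = $426,868.92 − $199,711.77 = $227,157.15.
In-quota duty = $199,711.77 × 8% = $15,976.94. Over-quota duty = $227,157.15 × 20% = $45,431.43.
Line duty = $15,976.94 + $45,431.43 = $61,408.37.
Total = $66,675.40 + $12,921.84 + $61,408.37 = $141,005.61.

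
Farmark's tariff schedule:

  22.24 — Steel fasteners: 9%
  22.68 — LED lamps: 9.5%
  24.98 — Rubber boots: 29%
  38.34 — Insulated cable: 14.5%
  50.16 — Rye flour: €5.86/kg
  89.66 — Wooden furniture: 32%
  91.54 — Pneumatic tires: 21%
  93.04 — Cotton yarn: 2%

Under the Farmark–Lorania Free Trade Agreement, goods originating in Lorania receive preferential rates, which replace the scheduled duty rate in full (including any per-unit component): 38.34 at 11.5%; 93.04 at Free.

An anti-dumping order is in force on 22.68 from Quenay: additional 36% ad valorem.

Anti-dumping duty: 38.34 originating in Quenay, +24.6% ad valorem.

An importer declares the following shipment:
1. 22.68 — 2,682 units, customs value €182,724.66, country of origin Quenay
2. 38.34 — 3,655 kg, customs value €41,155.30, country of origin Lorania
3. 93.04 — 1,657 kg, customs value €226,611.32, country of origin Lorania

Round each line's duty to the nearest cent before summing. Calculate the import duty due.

€87,872.58

Line 1 (22.68, Quenay, 2,682 units, €182,724.66):
Base rate for 22.68 is 9.5%.
Additional duty on 22.68 from Quenay: +36%. Applied ad valorem rate: 9.5% + 36% = 45.5%.
Duty = €182,724.66 × 45.5% = €83,139.72.
Line 2 (38.34, Lorania, 3,655 kg, €41,155.30):
Base rate for 38.34 is 14.5%.
Origin Lorania qualifies under the Farmark–Lorania agreement and 38.34 is covered: preferential rate 11.5% applies instead.
The additional-duty order on 38.34 targets Quenay, not Lorania; it does not apply.
Duty = €41,155.30 × 11.5% = €4,732.86.
Line 3 (93.04, Lorania, 1,657 kg, €226,611.32):
Base rate for 93.04 is 2%.
Origin Lorania qualifies under the Farmark–Lorania agreement and 93.04 is covered: preferential rate Free applies instead.
Duty = €226,611.32 × 0% = €0.00.
Total = €83,139.72 + €4,732.86 + €0.00 = €87,872.58.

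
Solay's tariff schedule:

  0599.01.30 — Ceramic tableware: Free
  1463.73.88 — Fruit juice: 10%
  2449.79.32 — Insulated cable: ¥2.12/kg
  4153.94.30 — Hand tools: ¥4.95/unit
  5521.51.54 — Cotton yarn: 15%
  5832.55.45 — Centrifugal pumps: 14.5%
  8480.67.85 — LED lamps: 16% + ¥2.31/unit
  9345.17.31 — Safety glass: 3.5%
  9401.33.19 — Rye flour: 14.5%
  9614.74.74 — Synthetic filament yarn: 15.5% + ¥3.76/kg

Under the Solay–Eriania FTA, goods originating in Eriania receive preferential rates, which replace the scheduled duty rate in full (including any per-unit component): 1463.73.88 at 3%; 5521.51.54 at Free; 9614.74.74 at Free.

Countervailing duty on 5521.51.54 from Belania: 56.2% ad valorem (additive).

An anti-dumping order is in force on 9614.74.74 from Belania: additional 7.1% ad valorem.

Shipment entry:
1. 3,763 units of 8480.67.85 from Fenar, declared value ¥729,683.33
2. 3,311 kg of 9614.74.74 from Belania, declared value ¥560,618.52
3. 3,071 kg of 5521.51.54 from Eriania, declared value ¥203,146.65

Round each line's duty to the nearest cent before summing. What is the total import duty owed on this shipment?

¥264,591.01

Line 1 (8480.67.85, Fenar, 3,763 units, ¥729,683.33):
Base rate for 8480.67.85 is 16% + ¥2.31/unit.
Duty = ¥729,683.33 × 16% + 3,763 × ¥2.31 = ¥125,441.86.
Line 2 (9614.74.74, Belania, 3,311 kg, ¥560,618.52):
Base rate for 9614.74.74 is 15.5% + ¥3.76/kg.
9614.74.74 has an FTA preferential rate, but origin Belania is not Eriania; base rate stands.
Additional duty on 9614.74.74 from Belania: +7.1%. Applied ad valorem rate: 15.5% + 7.1% = 22.6%.
Duty = ¥560,618.52 × 22.6% + 3,311 × ¥3.76 = ¥139,149.15.
Line 3 (5521.51.54, Eriania, 3,071 kg, ¥203,146.65):
Base rate for 5521.51.54 is 15%.
Origin Eriania qualifies under the Solay–Eriania agreement and 5521.51.54 is covered: preferential rate Free applies instead.
The additional-duty order on 5521.51.54 targets Belania, not Eriania; it does not apply.
Duty = ¥203,146.65 × 0% = ¥0.00.
Total = ¥125,441.86 + ¥139,149.15 + ¥0.00 = ¥264,591.01.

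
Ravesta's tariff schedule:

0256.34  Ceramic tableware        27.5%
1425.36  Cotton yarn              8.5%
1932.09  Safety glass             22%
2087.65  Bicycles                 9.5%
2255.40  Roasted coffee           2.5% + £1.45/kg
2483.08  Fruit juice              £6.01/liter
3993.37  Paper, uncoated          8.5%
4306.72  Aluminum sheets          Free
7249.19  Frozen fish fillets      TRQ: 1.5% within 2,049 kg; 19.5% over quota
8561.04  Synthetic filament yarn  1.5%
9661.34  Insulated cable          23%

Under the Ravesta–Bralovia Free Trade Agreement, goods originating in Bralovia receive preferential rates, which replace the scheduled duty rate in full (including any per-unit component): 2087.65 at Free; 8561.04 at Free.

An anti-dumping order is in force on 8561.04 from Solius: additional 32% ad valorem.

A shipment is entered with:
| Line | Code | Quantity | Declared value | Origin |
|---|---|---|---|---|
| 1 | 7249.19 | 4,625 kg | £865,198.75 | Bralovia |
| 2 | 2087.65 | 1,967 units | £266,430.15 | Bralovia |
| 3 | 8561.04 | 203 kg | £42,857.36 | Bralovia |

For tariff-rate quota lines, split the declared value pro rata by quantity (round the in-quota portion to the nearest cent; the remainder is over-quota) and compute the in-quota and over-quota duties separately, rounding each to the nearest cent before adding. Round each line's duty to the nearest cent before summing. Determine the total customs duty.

£99,718.60

Line 1 (7249.19, Bralovia, 4,625 kg, £865,198.75):
Code 7249.19 is under a tariff-rate quota (threshold 2,049 kg). In-quota: 2,049 kg at 1.5%; over-quota: 2,576 kg at 19.5%.
Pro-rata value split: in-quota = £865,198.75 × 2,049/4,625 = £383,306.43; over-quota = £865,198.75 − £383,306.43 = £481,892.32.
In-quota duty = £383,306.43 × 1.5% = £5,749.60. Over-quota duty = £481,892.32 × 19.5% = £93,969.00.
Line duty = £5,749.60 + £93,969.00 = £99,718.60.
Line 2 (2087.65, Bralovia, 1,967 units, £266,430.15):
Base rate for 2087.65 is 9.5%.
Origin Bralovia qualifies under the Ravesta–Bralovia agreement and 2087.65 is covered: preferential rate Free applies instead.
Duty = £266,430.15 × 0% = £0.00.
Line 3 (8561.04, Bralovia, 203 kg, £42,857.36):
Base rate for 8561.04 is 1.5%.
Origin Bralovia qualifies under the Ravesta–Bralovia agreement and 8561.04 is covered: preferential rate Free applies instead.
The additional-duty order on 8561.04 targets Solius, not Bralovia; it does not apply.
Duty = £42,857.36 × 0% = £0.00.
Total = £99,718.60 + £0.00 + £0.00 = £99,718.60.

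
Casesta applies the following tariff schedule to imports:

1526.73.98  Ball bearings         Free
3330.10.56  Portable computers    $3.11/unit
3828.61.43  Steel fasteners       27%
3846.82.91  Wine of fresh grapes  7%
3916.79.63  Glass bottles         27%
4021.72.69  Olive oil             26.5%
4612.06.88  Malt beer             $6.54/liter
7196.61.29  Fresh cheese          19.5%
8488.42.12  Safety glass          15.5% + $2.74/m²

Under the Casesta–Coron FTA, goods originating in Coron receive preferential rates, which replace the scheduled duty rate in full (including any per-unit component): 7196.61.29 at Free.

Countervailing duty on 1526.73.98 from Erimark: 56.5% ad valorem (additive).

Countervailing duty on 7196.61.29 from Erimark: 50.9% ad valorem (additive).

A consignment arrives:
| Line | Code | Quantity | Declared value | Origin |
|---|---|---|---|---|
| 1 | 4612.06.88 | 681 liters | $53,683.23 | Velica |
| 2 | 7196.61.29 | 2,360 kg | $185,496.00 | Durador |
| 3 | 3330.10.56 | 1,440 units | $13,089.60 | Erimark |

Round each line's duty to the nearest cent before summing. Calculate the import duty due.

Line 1 (4612.06.88, Velica, 681 liters, $53,683.23):
Base rate for 4612.06.88 is $6.54/liter.
Duty = 681 × $6.54 = $4,453.74.
Line 2 (7196.61.29, Durador, 2,360 kg, $185,496.00):
Base rate for 7196.61.29 is 19.5%.
7196.61.29 has an FTA preferential rate, but origin Durador is not Coron; base rate stands.
The additional-duty order on 7196.61.29 targets Erimark, not Durador; it does not apply.
Duty = $185,496.00 × 19.5% = $36,171.72.
Line 3 (3330.10.56, Erimark, 1,440 units, $13,089.60):
Base rate for 3330.10.56 is $3.11/unit.
Duty = 1,440 × $3.11 = $4,478.40.
Total = $4,453.74 + $36,171.72 + $4,478.40 = $45,103.86.

$45,103.86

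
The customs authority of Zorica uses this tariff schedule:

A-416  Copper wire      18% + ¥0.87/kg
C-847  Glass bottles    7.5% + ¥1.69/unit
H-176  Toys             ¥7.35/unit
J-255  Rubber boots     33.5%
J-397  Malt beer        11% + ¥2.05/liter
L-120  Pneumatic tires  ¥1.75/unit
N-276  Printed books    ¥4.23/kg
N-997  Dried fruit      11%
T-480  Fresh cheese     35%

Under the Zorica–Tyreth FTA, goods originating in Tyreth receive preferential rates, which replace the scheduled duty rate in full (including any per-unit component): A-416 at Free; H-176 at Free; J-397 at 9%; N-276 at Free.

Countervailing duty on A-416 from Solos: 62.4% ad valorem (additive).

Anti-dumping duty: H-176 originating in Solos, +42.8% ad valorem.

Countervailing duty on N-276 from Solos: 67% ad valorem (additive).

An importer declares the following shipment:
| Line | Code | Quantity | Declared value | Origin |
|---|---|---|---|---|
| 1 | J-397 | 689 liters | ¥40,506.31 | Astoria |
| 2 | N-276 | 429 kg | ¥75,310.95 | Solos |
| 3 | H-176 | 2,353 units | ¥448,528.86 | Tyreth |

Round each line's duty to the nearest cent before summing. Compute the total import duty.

Line 1 (J-397, Astoria, 689 liters, ¥40,506.31):
Base rate for J-397 is 11% + ¥2.05/liter.
J-397 has an FTA preferential rate, but origin Astoria is not Tyreth; base rate stands.
Duty = ¥40,506.31 × 11% + 689 × ¥2.05 = ¥5,868.14.
Line 2 (N-276, Solos, 429 kg, ¥75,310.95):
Base rate for N-276 is ¥4.23/kg.
N-276 has an FTA preferential rate, but origin Solos is not Tyreth; base rate stands.
Additional duty on N-276 from Solos: +67% ad valorem. Applied ad valorem rate = 67%.
Duty = ¥75,310.95 × 67% + 429 × ¥4.23 = ¥52,273.01.
Line 3 (H-176, Tyreth, 2,353 units, ¥448,528.86):
Base rate for H-176 is ¥7.35/unit.
Origin Tyreth qualifies under the Zorica–Tyreth agreement and H-176 is covered: preferential rate Free applies instead.
The additional-duty order on H-176 targets Solos, not Tyreth; it does not apply.
Duty = ¥448,528.86 × 0% = ¥0.00.
Total = ¥5,868.14 + ¥52,273.01 + ¥0.00 = ¥58,141.15.

¥58,141.15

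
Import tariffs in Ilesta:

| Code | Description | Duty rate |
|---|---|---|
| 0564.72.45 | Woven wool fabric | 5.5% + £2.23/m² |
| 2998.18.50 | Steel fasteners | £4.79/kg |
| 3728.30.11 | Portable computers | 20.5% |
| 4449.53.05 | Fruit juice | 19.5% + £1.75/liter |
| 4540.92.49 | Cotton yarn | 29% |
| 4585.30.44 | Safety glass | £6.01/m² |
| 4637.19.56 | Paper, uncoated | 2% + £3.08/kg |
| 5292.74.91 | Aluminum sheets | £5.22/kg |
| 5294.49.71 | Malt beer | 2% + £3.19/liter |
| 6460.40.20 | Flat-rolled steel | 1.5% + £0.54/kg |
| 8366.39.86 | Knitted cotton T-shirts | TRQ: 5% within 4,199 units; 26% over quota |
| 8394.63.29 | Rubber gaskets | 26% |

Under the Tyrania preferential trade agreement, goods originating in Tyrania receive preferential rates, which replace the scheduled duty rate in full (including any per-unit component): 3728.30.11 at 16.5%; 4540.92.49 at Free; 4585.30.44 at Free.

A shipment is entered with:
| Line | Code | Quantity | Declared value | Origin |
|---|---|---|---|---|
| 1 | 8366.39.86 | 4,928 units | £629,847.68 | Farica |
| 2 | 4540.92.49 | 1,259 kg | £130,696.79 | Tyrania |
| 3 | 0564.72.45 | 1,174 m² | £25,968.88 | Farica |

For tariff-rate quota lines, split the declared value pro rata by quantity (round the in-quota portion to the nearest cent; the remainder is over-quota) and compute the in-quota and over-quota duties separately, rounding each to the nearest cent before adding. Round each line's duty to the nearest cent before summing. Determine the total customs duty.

Line 1 (8366.39.86, Farica, 4,928 units, £629,847.68):
Code 8366.39.86 is under a tariff-rate quota (threshold 4,199 units). In-quota: 4,199 units at 5%; over-quota: 729 units at 26%.
Pro-rata value split: in-quota = £629,847.68 × 4,199/4,928 = £536,674.19; over-quota = £629,847.68 − £536,674.19 = £93,173.49.
In-quota duty = £536,674.19 × 5% = £26,833.71. Over-quota duty = £93,173.49 × 26% = £24,225.11.
Line duty = £26,833.71 + £24,225.11 = £51,058.82.
Line 2 (4540.92.49, Tyrania, 1,259 kg, £130,696.79):
Base rate for 4540.92.49 is 29%.
Origin Tyrania qualifies under the Ilesta–Tyrania agreement and 4540.92.49 is covered: preferential rate Free applies instead.
Duty = £130,696.79 × 0% = £0.00.
Line 3 (0564.72.45, Farica, 1,174 m², £25,968.88):
Base rate for 0564.72.45 is 5.5% + £2.23/m².
Duty = £25,968.88 × 5.5% + 1,174 × £2.23 = £4,046.31.
Total = £51,058.82 + £0.00 + £4,046.31 = £55,105.13.

£55,105.13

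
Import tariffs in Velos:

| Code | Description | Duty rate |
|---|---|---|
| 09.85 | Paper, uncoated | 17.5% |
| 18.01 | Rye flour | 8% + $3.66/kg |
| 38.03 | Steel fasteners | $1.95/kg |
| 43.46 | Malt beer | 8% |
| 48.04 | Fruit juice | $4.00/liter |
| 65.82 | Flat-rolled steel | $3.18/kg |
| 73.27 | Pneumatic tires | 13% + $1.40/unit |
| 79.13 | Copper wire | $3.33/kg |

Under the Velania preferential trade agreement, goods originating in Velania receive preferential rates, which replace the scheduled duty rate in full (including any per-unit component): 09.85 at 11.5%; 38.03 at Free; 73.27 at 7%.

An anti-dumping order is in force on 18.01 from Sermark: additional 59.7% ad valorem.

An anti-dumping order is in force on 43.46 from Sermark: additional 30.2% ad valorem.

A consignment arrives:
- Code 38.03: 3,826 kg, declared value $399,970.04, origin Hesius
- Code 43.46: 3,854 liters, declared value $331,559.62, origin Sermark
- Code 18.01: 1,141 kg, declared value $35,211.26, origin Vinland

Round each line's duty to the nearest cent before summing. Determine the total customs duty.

$141,109.43

Line 1 (38.03, Hesius, 3,826 kg, $399,970.04):
Base rate for 38.03 is $1.95/kg.
38.03 has an FTA preferential rate, but origin Hesius is not Velania; base rate stands.
Duty = 3,826 × $1.95 = $7,460.70.
Line 2 (43.46, Sermark, 3,854 liters, $331,559.62):
Base rate for 43.46 is 8%.
Additional duty on 43.46 from Sermark: +30.2%. Applied ad valorem rate: 8% + 30.2% = 38.2%.
Duty = $331,559.62 × 38.2% = $126,655.77.
Line 3 (18.01, Vinland, 1,141 kg, $35,211.26):
Base rate for 18.01 is 8% + $3.66/kg.
The additional-duty order on 18.01 targets Sermark, not Vinland; it does not apply.
Duty = $35,211.26 × 8% + 1,141 × $3.66 = $6,992.96.
Total = $7,460.70 + $126,655.77 + $6,992.96 = $141,109.43.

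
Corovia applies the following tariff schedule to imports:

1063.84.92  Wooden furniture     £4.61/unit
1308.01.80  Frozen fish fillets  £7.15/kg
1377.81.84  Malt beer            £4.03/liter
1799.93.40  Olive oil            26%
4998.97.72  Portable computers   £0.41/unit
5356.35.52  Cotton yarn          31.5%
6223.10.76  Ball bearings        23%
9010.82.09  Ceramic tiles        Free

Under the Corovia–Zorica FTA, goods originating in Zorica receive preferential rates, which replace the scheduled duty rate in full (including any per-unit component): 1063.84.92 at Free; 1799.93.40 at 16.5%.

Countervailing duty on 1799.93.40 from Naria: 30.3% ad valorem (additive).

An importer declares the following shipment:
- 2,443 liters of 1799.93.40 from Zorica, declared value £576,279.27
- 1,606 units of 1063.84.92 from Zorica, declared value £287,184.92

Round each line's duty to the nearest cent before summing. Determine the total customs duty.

£95,086.08

Line 1 (1799.93.40, Zorica, 2,443 liters, £576,279.27):
Base rate for 1799.93.40 is 26%.
Origin Zorica qualifies under the Corovia–Zorica agreement and 1799.93.40 is covered: preferential rate 16.5% applies instead.
The additional-duty order on 1799.93.40 targets Naria, not Zorica; it does not apply.
Duty = £576,279.27 × 16.5% = £95,086.08.
Line 2 (1063.84.92, Zorica, 1,606 units, £287,184.92):
Base rate for 1063.84.92 is £4.61/unit.
Origin Zorica qualifies under the Corovia–Zorica agreement and 1063.84.92 is covered: preferential rate Free applies instead.
Duty = £287,184.92 × 0% = £0.00.
Total = £95,086.08 + £0.00 = £95,086.08.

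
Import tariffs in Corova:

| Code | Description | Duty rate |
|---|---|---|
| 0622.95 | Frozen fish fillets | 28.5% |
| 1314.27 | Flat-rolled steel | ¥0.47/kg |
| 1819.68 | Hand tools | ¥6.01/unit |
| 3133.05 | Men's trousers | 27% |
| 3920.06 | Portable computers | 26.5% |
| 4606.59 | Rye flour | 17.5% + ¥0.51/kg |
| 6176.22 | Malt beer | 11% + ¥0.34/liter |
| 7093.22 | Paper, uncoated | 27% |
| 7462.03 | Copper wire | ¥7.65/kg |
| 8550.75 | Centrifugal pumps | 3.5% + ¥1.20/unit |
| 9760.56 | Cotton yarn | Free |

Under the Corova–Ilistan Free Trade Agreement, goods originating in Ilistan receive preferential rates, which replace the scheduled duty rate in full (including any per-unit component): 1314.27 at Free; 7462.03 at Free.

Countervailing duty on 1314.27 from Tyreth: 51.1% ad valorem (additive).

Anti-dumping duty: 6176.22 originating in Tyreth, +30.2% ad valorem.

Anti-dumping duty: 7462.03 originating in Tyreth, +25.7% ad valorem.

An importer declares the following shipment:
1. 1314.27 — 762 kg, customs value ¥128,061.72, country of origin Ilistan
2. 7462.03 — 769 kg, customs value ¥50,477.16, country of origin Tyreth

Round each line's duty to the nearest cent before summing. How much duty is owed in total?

¥18,855.48

Line 1 (1314.27, Ilistan, 762 kg, ¥128,061.72):
Base rate for 1314.27 is ¥0.47/kg.
Origin Ilistan qualifies under the Corova–Ilistan agreement and 1314.27 is covered: preferential rate Free applies instead.
The additional-duty order on 1314.27 targets Tyreth, not Ilistan; it does not apply.
Duty = ¥128,061.72 × 0% = ¥0.00.
Line 2 (7462.03, Tyreth, 769 kg, ¥50,477.16):
Base rate for 7462.03 is ¥7.65/kg.
7462.03 has an FTA preferential rate, but origin Tyreth is not Ilistan; base rate stands.
Additional duty on 7462.03 from Tyreth: +25.7% ad valorem. Applied ad valorem rate = 25.7%.
Duty = ¥50,477.16 × 25.7% + 769 × ¥7.65 = ¥18,855.48.
Total = ¥0.00 + ¥18,855.48 = ¥18,855.48.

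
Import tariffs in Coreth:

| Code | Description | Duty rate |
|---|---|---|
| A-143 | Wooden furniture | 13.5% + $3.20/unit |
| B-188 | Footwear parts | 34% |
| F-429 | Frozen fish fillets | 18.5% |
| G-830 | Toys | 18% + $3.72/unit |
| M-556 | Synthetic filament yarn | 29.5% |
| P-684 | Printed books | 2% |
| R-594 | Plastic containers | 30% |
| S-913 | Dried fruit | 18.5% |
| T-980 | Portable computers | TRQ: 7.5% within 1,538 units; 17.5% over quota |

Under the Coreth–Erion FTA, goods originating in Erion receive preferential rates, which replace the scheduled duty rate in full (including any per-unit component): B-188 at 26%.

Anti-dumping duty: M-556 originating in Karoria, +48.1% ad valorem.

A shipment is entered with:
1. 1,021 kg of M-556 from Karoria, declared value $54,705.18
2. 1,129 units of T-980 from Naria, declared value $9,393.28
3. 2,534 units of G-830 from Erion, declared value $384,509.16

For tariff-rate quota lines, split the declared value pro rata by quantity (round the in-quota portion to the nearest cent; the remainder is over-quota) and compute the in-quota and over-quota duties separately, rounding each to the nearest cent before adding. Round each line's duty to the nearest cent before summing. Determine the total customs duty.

$121,793.85

Line 1 (M-556, Karoria, 1,021 kg, $54,705.18):
Base rate for M-556 is 29.5%.
Additional duty on M-556 from Karoria: +48.1%. Applied ad valorem rate: 29.5% + 48.1% = 77.6%.
Duty = $54,705.18 × 77.6% = $42,451.22.
Line 2 (T-980, Naria, 1,129 units, $9,393.28):
Code T-980 is under a tariff-rate quota (threshold 1,538 units). Quantity 1,129 units is within the quota, so the in-quota rate 7.5% applies to the full value.
Duty = $9,393.28 × 7.5% = $704.50.
Line 3 (G-830, Erion, 2,534 units, $384,509.16):
Base rate for G-830 is 18% + $3.72/unit.
Origin Erion is the FTA partner but G-830 is not on the preference list; base rate stands.
Duty = $384,509.16 × 18% + 2,534 × $3.72 = $78,638.13.
Total = $42,451.22 + $704.50 + $78,638.13 = $121,793.85.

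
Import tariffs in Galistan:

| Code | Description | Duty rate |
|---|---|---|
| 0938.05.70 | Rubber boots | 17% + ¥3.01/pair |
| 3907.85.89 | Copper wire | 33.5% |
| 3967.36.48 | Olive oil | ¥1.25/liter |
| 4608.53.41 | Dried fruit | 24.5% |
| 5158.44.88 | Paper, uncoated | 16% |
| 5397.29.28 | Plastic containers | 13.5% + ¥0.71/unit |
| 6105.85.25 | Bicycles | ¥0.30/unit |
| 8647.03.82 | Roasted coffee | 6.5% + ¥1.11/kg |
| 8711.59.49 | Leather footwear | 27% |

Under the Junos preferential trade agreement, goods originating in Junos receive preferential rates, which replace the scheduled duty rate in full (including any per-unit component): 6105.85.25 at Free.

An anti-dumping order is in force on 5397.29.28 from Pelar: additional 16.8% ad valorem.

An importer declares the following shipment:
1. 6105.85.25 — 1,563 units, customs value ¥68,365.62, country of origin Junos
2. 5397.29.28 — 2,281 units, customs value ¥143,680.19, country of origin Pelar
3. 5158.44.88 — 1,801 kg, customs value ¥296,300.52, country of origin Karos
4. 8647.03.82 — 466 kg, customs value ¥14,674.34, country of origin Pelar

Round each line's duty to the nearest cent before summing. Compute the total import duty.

Line 1 (6105.85.25, Junos, 1,563 units, ¥68,365.62):
Base rate for 6105.85.25 is ¥0.30/unit.
Origin Junos qualifies under the Galistan–Junos agreement and 6105.85.25 is covered: preferential rate Free applies instead.
Duty = ¥68,365.62 × 0% = ¥0.00.
Line 2 (5397.29.28, Pelar, 2,281 units, ¥143,680.19):
Base rate for 5397.29.28 is 13.5% + ¥0.71/unit.
Additional duty on 5397.29.28 from Pelar: +16.8%. Applied ad valorem rate: 13.5% + 16.8% = 30.3%.
Duty = ¥143,680.19 × 30.3% + 2,281 × ¥0.71 = ¥45,154.61.
Line 3 (5158.44.88, Karos, 1,801 kg, ¥296,300.52):
Base rate for 5158.44.88 is 16%.
Duty = ¥296,300.52 × 16% = ¥47,408.08.
Line 4 (8647.03.82, Pelar, 466 kg, ¥14,674.34):
Base rate for 8647.03.82 is 6.5% + ¥1.11/kg.
Duty = ¥14,674.34 × 6.5% + 466 × ¥1.11 = ¥1,471.09.
Total = ¥0.00 + ¥45,154.61 + ¥47,408.08 + ¥1,471.09 = ¥94,033.78.

¥94,033.78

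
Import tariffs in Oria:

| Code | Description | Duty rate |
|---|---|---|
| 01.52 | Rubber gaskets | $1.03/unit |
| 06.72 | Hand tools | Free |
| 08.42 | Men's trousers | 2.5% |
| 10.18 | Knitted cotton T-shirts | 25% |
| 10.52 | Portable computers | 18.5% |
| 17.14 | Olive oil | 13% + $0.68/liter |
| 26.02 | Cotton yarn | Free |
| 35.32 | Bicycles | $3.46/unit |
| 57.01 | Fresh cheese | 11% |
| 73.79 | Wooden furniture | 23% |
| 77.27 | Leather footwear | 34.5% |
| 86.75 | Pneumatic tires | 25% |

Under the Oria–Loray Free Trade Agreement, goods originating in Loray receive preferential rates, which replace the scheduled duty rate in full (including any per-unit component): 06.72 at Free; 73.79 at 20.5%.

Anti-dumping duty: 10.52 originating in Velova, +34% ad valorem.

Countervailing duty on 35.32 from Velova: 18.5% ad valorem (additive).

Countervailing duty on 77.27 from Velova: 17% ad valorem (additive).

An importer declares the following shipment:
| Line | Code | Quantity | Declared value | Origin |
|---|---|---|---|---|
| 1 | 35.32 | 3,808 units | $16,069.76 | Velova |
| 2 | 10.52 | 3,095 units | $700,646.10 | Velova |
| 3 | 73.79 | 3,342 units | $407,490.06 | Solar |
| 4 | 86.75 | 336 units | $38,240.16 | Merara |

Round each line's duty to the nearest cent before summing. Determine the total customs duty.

Line 1 (35.32, Velova, 3,808 units, $16,069.76):
Base rate for 35.32 is $3.46/unit.
Additional duty on 35.32 from Velova: +18.5% ad valorem. Applied ad valorem rate = 18.5%.
Duty = $16,069.76 × 18.5% + 3,808 × $3.46 = $16,148.59.
Line 2 (10.52, Velova, 3,095 units, $700,646.10):
Base rate for 10.52 is 18.5%.
Additional duty on 10.52 from Velova: +34%. Applied ad valorem rate: 18.5% + 34% = 52.5%.
Duty = $700,646.10 × 52.5% = $367,839.20.
Line 3 (73.79, Solar, 3,342 units, $407,490.06):
Base rate for 73.79 is 23%.
73.79 has an FTA preferential rate, but origin Solar is not Loray; base rate stands.
Duty = $407,490.06 × 23% = $93,722.71.
Line 4 (86.75, Merara, 336 units, $38,240.16):
Base rate for 86.75 is 25%.
Duty = $38,240.16 × 25% = $9,560.04.
Total = $16,148.59 + $367,839.20 + $93,722.71 + $9,560.04 = $487,270.54.

$487,270.54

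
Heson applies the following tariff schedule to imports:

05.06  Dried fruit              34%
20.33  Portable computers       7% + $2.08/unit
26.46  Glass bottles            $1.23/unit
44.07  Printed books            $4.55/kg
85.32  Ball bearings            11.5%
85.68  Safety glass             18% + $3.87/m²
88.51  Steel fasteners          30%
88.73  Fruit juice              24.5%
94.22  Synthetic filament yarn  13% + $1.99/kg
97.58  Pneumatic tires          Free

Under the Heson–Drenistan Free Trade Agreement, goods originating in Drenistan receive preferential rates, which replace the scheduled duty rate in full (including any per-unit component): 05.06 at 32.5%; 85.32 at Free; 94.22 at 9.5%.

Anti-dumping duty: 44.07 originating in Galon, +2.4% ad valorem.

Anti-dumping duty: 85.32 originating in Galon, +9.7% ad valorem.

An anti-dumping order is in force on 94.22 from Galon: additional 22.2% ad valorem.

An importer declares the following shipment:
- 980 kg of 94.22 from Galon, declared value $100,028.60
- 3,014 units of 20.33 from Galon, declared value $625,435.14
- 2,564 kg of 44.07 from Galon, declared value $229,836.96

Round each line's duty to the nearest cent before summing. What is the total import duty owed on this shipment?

Line 1 (94.22, Galon, 980 kg, $100,028.60):
Base rate for 94.22 is 13% + $1.99/kg.
94.22 has an FTA preferential rate, but origin Galon is not Drenistan; base rate stands.
Additional duty on 94.22 from Galon: +22.2%. Applied ad valorem rate: 13% + 22.2% = 35.2%.
Duty = $100,028.60 × 35.2% + 980 × $1.99 = $37,160.27.
Line 2 (20.33, Galon, 3,014 units, $625,435.14):
Base rate for 20.33 is 7% + $2.08/unit.
Duty = $625,435.14 × 7% + 3,014 × $2.08 = $50,049.58.
Line 3 (44.07, Galon, 2,564 kg, $229,836.96):
Base rate for 44.07 is $4.55/kg.
Additional duty on 44.07 from Galon: +2.4% ad valorem. Applied ad valorem rate = 2.4%.
Duty = $229,836.96 × 2.4% + 2,564 × $4.55 = $17,182.29.
Total = $37,160.27 + $50,049.58 + $17,182.29 = $104,392.14.

$104,392.14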